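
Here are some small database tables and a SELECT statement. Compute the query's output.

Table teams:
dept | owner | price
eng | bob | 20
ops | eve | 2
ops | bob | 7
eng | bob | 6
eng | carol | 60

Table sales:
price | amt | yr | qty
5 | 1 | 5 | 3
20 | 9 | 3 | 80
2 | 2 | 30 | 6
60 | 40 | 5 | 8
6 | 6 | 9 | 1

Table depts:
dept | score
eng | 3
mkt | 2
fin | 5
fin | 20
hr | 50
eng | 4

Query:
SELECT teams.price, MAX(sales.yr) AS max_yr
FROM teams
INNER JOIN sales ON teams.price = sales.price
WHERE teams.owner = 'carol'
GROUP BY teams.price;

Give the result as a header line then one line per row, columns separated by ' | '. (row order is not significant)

After JOIN sales (4 rows):
teams.dept | teams.owner | teams.price | sales.price | sales.amt | sales.yr | sales.qty
eng | bob | 20 | 20 | 9 | 3 | 80
ops | eve | 2 | 2 | 2 | 30 | 6
eng | bob | 6 | 6 | 6 | 9 | 1
eng | carol | 60 | 60 | 40 | 5 | 8
After WHERE (1 rows):
teams.dept | teams.owner | teams.price | sales.price | sales.amt | sales.yr | sales.qty
eng | carol | 60 | 60 | 40 | 5 | 8
After GROUP BY (1 rows):
teams.price | max_yr
60 | 5

== RESULT ==
teams.price | max_yr
60 | 5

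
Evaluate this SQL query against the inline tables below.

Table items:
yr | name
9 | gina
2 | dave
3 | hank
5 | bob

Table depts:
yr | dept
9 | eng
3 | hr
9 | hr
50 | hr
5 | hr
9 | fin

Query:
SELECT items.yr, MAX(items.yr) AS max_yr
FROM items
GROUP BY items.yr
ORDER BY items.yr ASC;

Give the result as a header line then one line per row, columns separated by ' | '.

== RESULT ==
items.yr | max_yr
2 | 2
3 | 3
5 | 5
9 | 9

Derivation:
After GROUP BY (4 rows):
items.yr | max_yr
9 | 9
2 | 2
3 | 3
5 | 5
After ORDER BY (4 rows):
items.yr | max_yr
2 | 2
3 | 3
5 | 5
9 | 9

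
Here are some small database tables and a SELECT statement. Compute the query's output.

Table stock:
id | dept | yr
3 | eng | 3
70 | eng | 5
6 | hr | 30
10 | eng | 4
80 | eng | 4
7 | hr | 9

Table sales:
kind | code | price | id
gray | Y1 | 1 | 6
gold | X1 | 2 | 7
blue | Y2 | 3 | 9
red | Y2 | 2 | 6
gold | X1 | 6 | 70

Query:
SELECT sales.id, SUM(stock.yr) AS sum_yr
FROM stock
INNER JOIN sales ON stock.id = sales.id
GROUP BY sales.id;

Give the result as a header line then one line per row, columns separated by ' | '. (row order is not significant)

After JOIN sales (4 rows):
stock.id | stock.dept | stock.yr | sales.kind | sales.code | sales.price | sales.id
70 | eng | 5 | gold | X1 | 6 | 70
6 | hr | 30 | gray | Y1 | 1 | 6
6 | hr | 30 | red | Y2 | 2 | 6
7 | hr | 9 | gold | X1 | 2 | 7
After GROUP BY (3 rows):
sales.id | sum_yr
70 | 5
6 | 60
7 | 9

== RESULT ==
sales.id | sum_yr
70 | 5
6 | 60
7 | 9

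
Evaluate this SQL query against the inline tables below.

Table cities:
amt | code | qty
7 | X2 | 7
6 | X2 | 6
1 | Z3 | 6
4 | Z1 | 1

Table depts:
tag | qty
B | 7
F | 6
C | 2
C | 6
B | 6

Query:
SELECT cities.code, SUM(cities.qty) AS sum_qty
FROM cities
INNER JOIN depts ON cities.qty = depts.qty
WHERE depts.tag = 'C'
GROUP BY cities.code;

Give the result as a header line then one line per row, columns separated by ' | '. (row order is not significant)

== RESULT ==
cities.code | sum_qty
X2 | 6
Z3 | 6

Derivation:
After JOIN depts (7 rows):
cities.amt | cities.code | cities.qty | depts.tag | depts.qty
7 | X2 | 7 | B | 7
6 | X2 | 6 | F | 6
6 | X2 | 6 | C | 6
6 | X2 | 6 | B | 6
1 | Z3 | 6 | F | 6
1 | Z3 | 6 | C | 6
1 | Z3 | 6 | B | 6
After WHERE (2 rows):
cities.amt | cities.code | cities.qty | depts.tag | depts.qty
6 | X2 | 6 | C | 6
1 | Z3 | 6 | C | 6
After GROUP BY (2 rows):
cities.code | sum_qty
X2 | 6
Z3 | 6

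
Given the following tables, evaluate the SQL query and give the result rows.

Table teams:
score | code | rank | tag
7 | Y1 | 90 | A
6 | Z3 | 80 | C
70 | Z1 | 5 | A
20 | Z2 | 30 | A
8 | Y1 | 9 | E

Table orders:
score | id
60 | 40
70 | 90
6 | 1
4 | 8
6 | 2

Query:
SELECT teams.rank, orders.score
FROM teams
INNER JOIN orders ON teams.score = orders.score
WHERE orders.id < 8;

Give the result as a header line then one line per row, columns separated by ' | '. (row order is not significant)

After JOIN orders (3 rows):
teams.score | teams.code | teams.rank | teams.tag | orders.score | orders.id
6 | Z3 | 80 | C | 6 | 1
6 | Z3 | 80 | C | 6 | 2
70 | Z1 | 5 | A | 70 | 90
After WHERE (2 rows):
teams.score | teams.code | teams.rank | teams.tag | orders.score | orders.id
6 | Z3 | 80 | C | 6 | 1
6 | Z3 | 80 | C | 6 | 2
After SELECT (2 rows):
teams.rank | orders.score
80 | 6
80 | 6

== RESULT ==
teams.rank | orders.score
80 | 6
80 | 6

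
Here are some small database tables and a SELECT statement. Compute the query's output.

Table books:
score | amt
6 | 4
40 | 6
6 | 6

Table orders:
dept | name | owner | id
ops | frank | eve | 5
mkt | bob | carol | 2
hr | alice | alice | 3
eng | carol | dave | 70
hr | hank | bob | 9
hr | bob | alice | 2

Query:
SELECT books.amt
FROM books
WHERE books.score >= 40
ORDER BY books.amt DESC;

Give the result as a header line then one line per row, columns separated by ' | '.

== RESULT ==
books.amt
6

Derivation:
After WHERE (1 rows):
books.score | books.amt
40 | 6
After SELECT (1 rows):
books.amt
6
After ORDER BY (1 rows):
books.amt
6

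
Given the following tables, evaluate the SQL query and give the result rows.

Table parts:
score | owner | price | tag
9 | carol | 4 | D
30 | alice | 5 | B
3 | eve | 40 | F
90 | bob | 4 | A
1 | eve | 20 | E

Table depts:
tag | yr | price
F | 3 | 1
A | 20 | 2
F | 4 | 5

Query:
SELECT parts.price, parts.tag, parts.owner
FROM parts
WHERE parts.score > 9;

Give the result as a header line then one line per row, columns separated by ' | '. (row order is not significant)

== RESULT ==
parts.price | parts.tag | parts.owner
5 | B | alice
4 | A | bob

Derivation:
After WHERE (2 rows):
parts.score | parts.owner | parts.price | parts.tag
30 | alice | 5 | B
90 | bob | 4 | A
After SELECT (2 rows):
parts.price | parts.tag | parts.owner
5 | B | alice
4 | A | bob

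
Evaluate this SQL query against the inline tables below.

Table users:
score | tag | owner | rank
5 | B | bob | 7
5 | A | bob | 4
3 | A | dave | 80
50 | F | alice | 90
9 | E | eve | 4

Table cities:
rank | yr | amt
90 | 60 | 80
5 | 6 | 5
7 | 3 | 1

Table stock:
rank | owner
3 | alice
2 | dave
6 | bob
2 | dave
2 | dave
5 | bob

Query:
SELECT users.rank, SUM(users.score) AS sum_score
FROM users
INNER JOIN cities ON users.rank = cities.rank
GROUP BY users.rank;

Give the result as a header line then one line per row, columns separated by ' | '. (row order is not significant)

After JOIN cities (2 rows):
users.score | users.tag | users.owner | users.rank | cities.rank | cities.yr | cities.amt
5 | B | bob | 7 | 7 | 3 | 1
50 | F | alice | 90 | 90 | 60 | 80
After GROUP BY (2 rows):
users.rank | sum_score
7 | 5
90 | 50

== RESULT ==
users.rank | sum_score
7 | 5
90 | 50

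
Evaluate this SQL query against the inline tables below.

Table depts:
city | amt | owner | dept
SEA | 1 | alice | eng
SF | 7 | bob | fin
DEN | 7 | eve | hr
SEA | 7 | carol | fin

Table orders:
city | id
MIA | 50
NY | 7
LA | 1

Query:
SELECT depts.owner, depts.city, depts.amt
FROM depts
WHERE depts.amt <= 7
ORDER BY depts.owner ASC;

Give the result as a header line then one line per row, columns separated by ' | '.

== RESULT ==
depts.owner | depts.city | depts.amt
alice | SEA | 1
bob | SF | 7
carol | SEA | 7
eve | DEN | 7

Derivation:
After WHERE (4 rows):
depts.city | depts.amt | depts.owner | depts.dept
SEA | 1 | alice | eng
SF | 7 | bob | fin
DEN | 7 | eve | hr
SEA | 7 | carol | fin
After SELECT (4 rows):
depts.owner | depts.city | depts.amt
alice | SEA | 1
bob | SF | 7
eve | DEN | 7
carol | SEA | 7
After ORDER BY (4 rows):
depts.owner | depts.city | depts.amt
alice | SEA | 1
bob | SF | 7
carol | SEA | 7
eve | DEN | 7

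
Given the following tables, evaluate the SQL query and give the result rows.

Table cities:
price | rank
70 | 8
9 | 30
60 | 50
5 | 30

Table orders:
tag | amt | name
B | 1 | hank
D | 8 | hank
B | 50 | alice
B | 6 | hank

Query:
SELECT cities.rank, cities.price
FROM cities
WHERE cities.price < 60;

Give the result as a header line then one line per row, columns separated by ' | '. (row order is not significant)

== RESULT ==
cities.rank | cities.price
30 | 9
30 | 5

Derivation:
After WHERE (2 rows):
cities.price | cities.rank
9 | 30
5 | 30
After SELECT (2 rows):
cities.rank | cities.price
30 | 9
30 | 5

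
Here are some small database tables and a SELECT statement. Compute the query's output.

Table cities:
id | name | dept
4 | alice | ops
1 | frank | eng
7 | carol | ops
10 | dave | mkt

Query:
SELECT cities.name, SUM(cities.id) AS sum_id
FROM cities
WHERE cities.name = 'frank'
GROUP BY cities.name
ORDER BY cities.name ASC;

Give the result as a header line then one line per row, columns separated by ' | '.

After WHERE (1 rows):
cities.id | cities.name | cities.dept
1 | frank | eng
After GROUP BY (1 rows):
cities.name | sum_id
frank | 1
After ORDER BY (1 rows):
cities.name | sum_id
frank | 1

== RESULT ==
cities.name | sum_id
frank | 1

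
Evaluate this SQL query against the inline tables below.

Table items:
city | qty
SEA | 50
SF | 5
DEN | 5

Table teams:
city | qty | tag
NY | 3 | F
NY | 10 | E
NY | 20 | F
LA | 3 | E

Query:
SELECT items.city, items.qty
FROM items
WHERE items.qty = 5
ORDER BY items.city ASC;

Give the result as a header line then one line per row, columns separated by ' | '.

After WHERE (2 rows):
items.city | items.qty
SF | 5
DEN | 5
After SELECT (2 rows):
items.city | items.qty
SF | 5
DEN | 5
After ORDER BY (2 rows):
items.city | items.qty
DEN | 5
SF | 5

== RESULT ==
items.city | items.qty
DEN | 5
SF | 5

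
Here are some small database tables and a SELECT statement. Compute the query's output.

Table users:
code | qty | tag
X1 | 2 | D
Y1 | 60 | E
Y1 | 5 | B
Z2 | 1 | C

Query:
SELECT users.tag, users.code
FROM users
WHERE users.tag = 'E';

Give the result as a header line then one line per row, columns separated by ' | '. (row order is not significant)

== RESULT ==
users.tag | users.code
E | Y1

Derivation:
After WHERE (1 rows):
users.code | users.qty | users.tag
Y1 | 60 | E
After SELECT (1 rows):
users.tag | users.code
E | Y1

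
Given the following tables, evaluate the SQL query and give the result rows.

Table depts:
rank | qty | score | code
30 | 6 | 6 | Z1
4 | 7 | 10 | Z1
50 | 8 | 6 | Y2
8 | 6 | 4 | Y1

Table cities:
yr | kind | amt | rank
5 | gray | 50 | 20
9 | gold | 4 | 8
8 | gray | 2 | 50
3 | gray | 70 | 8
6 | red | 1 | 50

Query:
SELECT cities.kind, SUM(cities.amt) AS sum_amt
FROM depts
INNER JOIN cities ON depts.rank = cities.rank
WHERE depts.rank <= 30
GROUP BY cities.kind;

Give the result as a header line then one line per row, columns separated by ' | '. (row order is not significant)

== RESULT ==
cities.kind | sum_amt
gold | 4
gray | 70

Derivation:
After JOIN cities (4 rows):
depts.rank | depts.qty | depts.score | depts.code | cities.yr | cities.kind | cities.amt | cities.rank
50 | 8 | 6 | Y2 | 8 | gray | 2 | 50
50 | 8 | 6 | Y2 | 6 | red | 1 | 50
8 | 6 | 4 | Y1 | 9 | gold | 4 | 8
8 | 6 | 4 | Y1 | 3 | gray | 70 | 8
After WHERE (2 rows):
depts.rank | depts.qty | depts.score | depts.code | cities.yr | cities.kind | cities.amt | cities.rank
8 | 6 | 4 | Y1 | 9 | gold | 4 | 8
8 | 6 | 4 | Y1 | 3 | gray | 70 | 8
After GROUP BY (2 rows):
cities.kind | sum_amt
gold | 4
gray | 70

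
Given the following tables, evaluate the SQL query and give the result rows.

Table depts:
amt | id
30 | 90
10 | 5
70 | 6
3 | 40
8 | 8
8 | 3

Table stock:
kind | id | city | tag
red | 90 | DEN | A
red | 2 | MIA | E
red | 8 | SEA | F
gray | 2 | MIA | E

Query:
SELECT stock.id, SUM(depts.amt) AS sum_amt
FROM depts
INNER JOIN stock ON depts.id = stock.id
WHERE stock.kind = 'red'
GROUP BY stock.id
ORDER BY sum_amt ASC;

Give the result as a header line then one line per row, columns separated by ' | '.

== RESULT ==
stock.id | sum_amt
8 | 8
90 | 30

Derivation:
After JOIN stock (2 rows):
depts.amt | depts.id | stock.kind | stock.id | stock.city | stock.tag
30 | 90 | red | 90 | DEN | A
8 | 8 | red | 8 | SEA | F
After WHERE (2 rows):
depts.amt | depts.id | stock.kind | stock.id | stock.city | stock.tag
30 | 90 | red | 90 | DEN | A
8 | 8 | red | 8 | SEA | F
After GROUP BY (2 rows):
stock.id | sum_amt
90 | 30
8 | 8
After ORDER BY (2 rows):
stock.id | sum_amt
8 | 8
90 | 30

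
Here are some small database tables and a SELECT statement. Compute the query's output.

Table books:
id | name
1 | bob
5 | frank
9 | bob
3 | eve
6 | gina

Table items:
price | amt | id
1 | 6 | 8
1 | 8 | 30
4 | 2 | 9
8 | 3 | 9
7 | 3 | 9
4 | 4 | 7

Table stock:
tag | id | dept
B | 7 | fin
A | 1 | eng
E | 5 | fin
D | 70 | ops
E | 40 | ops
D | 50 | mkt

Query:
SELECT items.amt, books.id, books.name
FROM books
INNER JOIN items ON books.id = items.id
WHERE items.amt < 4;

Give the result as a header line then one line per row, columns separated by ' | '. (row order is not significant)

After JOIN items (3 rows):
books.id | books.name | items.price | items.amt | items.id
9 | bob | 4 | 2 | 9
9 | bob | 8 | 3 | 9
9 | bob | 7 | 3 | 9
After WHERE (3 rows):
books.id | books.name | items.price | items.amt | items.id
9 | bob | 4 | 2 | 9
9 | bob | 8 | 3 | 9
9 | bob | 7 | 3 | 9
After SELECT (3 rows):
items.amt | books.id | books.name
2 | 9 | bob
3 | 9 | bob
3 | 9 | bob

== RESULT ==
items.amt | books.id | books.name
2 | 9 | bob
3 | 9 | bob
3 | 9 | bob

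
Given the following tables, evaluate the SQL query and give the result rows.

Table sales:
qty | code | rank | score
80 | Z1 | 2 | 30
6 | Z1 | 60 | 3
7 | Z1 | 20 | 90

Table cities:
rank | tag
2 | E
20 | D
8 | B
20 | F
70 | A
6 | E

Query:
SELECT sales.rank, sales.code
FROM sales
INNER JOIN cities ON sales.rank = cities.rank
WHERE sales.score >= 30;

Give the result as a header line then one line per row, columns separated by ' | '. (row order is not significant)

After JOIN cities (3 rows):
sales.qty | sales.code | sales.rank | sales.score | cities.rank | cities.tag
80 | Z1 | 2 | 30 | 2 | E
7 | Z1 | 20 | 90 | 20 | D
7 | Z1 | 20 | 90 | 20 | F
After WHERE (3 rows):
sales.qty | sales.code | sales.rank | sales.score | cities.rank | cities.tag
80 | Z1 | 2 | 30 | 2 | E
7 | Z1 | 20 | 90 | 20 | D
7 | Z1 | 20 | 90 | 20 | F
After SELECT (3 rows):
sales.rank | sales.code
2 | Z1
20 | Z1
20 | Z1

== RESULT ==
sales.rank | sales.code
2 | Z1
20 | Z1
20 | Z1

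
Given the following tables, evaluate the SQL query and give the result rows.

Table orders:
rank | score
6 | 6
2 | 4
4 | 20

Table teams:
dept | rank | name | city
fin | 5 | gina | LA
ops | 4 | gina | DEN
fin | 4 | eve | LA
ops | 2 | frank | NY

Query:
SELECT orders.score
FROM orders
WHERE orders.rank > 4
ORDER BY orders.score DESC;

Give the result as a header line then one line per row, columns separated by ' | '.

== RESULT ==
orders.score
6

Derivation:
After WHERE (1 rows):
orders.rank | orders.score
6 | 6
After SELECT (1 rows):
orders.score
6
After ORDER BY (1 rows):
orders.score
6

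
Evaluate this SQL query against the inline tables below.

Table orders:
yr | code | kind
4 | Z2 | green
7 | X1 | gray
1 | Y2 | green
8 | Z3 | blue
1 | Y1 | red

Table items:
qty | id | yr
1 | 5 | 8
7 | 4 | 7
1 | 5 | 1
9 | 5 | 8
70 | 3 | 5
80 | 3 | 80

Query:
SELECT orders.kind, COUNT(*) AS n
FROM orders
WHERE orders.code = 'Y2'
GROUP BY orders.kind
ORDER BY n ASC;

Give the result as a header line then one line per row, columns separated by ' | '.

== RESULT ==
orders.kind | n
green | 1

Derivation:
After WHERE (1 rows):
orders.yr | orders.code | orders.kind
1 | Y2 | green
After GROUP BY (1 rows):
orders.kind | n
green | 1
After ORDER BY (1 rows):
orders.kind | n
green | 1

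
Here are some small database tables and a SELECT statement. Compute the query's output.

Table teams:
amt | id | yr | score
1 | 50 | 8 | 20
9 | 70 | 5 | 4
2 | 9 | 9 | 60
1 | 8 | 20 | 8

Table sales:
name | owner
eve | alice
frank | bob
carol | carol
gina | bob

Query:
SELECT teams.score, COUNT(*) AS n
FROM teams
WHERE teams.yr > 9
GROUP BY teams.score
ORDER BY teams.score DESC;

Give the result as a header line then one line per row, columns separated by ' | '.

== RESULT ==
teams.score | n
8 | 1

Derivation:
After WHERE (1 rows):
teams.amt | teams.id | teams.yr | teams.score
1 | 8 | 20 | 8
After GROUP BY (1 rows):
teams.score | n
8 | 1
After ORDER BY (1 rows):
teams.score | n
8 | 1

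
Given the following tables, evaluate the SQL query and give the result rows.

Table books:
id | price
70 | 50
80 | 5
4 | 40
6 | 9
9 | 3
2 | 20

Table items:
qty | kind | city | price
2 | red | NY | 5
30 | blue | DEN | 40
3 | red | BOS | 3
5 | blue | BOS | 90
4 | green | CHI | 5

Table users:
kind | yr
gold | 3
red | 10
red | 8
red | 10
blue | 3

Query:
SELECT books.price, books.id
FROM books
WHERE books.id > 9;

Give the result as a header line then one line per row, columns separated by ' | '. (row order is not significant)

After WHERE (2 rows):
books.id | books.price
70 | 50
80 | 5
After SELECT (2 rows):
books.price | books.id
50 | 70
5 | 80

== RESULT ==
books.price | books.id
50 | 70
5 | 80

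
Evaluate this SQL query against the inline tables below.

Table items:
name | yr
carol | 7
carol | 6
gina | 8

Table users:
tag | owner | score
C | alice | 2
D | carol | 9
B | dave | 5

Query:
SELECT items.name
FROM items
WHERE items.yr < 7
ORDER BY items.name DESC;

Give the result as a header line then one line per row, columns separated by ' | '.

After WHERE (1 rows):
items.name | items.yr
carol | 6
After SELECT (1 rows):
items.name
carol
After ORDER BY (1 rows):
items.name
carol

== RESULT ==
items.name
carol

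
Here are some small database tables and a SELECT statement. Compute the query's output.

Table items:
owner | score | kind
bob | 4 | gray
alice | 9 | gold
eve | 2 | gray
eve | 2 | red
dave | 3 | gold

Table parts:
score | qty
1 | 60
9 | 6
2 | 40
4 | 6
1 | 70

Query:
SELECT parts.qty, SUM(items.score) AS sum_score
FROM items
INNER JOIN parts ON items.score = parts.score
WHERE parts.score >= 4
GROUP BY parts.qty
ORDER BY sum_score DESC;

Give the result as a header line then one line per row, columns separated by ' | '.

== RESULT ==
parts.qty | sum_score
6 | 13

Derivation:
After JOIN parts (4 rows):
items.owner | items.score | items.kind | parts.score | parts.qty
bob | 4 | gray | 4 | 6
alice | 9 | gold | 9 | 6
eve | 2 | gray | 2 | 40
eve | 2 | red | 2 | 40
After WHERE (2 rows):
items.owner | items.score | items.kind | parts.score | parts.qty
bob | 4 | gray | 4 | 6
alice | 9 | gold | 9 | 6
After GROUP BY (1 rows):
parts.qty | sum_score
6 | 13
After ORDER BY (1 rows):
parts.qty | sum_score
6 | 13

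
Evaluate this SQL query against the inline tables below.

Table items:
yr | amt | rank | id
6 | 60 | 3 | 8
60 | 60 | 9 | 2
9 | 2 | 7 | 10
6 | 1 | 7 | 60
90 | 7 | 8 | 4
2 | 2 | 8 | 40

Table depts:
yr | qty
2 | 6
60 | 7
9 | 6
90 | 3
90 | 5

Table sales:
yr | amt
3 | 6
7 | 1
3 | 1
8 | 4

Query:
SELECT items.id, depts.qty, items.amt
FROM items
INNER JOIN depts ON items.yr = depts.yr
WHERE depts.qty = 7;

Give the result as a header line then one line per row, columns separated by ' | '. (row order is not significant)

== RESULT ==
items.id | depts.qty | items.amt
2 | 7 | 60

Derivation:
After JOIN depts (5 rows):
items.yr | items.amt | items.rank | items.id | depts.yr | depts.qty
60 | 60 | 9 | 2 | 60 | 7
9 | 2 | 7 | 10 | 9 | 6
90 | 7 | 8 | 4 | 90 | 3
90 | 7 | 8 | 4 | 90 | 5
2 | 2 | 8 | 40 | 2 | 6
After WHERE (1 rows):
items.yr | items.amt | items.rank | items.id | depts.yr | depts.qty
60 | 60 | 9 | 2 | 60 | 7
After SELECT (1 rows):
items.id | depts.qty | items.amt
2 | 7 | 60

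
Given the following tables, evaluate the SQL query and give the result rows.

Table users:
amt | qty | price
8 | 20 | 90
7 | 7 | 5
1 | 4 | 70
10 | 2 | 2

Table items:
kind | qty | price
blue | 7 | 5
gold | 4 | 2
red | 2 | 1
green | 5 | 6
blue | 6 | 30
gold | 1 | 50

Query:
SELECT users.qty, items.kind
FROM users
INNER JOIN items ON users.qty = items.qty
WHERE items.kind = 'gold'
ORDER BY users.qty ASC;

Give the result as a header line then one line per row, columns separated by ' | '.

== RESULT ==
users.qty | items.kind
4 | gold

Derivation:
After JOIN items (3 rows):
users.amt | users.qty | users.price | items.kind | items.qty | items.price
7 | 7 | 5 | blue | 7 | 5
1 | 4 | 70 | gold | 4 | 2
10 | 2 | 2 | red | 2 | 1
After WHERE (1 rows):
users.amt | users.qty | users.price | items.kind | items.qty | items.price
1 | 4 | 70 | gold | 4 | 2
After SELECT (1 rows):
users.qty | items.kind
4 | gold
After ORDER BY (1 rows):
users.qty | items.kind
4 | gold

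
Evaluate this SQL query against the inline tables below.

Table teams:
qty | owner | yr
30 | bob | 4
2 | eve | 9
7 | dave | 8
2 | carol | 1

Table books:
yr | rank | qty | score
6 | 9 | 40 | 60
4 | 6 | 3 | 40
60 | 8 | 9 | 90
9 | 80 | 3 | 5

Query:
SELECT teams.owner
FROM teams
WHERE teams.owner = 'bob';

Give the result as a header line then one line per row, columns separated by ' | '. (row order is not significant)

== RESULT ==
teams.owner
bob

Derivation:
After WHERE (1 rows):
teams.qty | teams.owner | teams.yr
30 | bob | 4
After SELECT (1 rows):
teams.owner
bob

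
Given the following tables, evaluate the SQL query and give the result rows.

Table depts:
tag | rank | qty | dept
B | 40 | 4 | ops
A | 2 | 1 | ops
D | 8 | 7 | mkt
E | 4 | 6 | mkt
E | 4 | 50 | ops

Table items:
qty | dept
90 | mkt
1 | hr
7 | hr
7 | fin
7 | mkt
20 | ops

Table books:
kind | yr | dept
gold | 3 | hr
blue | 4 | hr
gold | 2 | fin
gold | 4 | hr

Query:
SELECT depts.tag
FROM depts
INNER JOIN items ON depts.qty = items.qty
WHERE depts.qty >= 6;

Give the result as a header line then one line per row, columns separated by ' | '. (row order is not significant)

After JOIN items (4 rows):
depts.tag | depts.rank | depts.qty | depts.dept | items.qty | items.dept
A | 2 | 1 | ops | 1 | hr
D | 8 | 7 | mkt | 7 | hr
D | 8 | 7 | mkt | 7 | fin
D | 8 | 7 | mkt | 7 | mkt
After WHERE (3 rows):
depts.tag | depts.rank | depts.qty | depts.dept | items.qty | items.dept
D | 8 | 7 | mkt | 7 | hr
D | 8 | 7 | mkt | 7 | fin
D | 8 | 7 | mkt | 7 | mkt
After SELECT (3 rows):
depts.tag
D
D
D

== RESULT ==
depts.tag
D
D
D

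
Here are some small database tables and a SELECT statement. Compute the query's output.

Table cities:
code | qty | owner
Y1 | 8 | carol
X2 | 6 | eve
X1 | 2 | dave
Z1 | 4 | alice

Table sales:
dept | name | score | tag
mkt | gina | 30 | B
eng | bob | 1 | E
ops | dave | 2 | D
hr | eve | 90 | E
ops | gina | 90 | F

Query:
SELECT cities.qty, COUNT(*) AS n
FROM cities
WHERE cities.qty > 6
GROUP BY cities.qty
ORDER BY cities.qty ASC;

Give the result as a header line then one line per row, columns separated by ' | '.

After WHERE (1 rows):
cities.code | cities.qty | cities.owner
Y1 | 8 | carol
After GROUP BY (1 rows):
cities.qty | n
8 | 1
After ORDER BY (1 rows):
cities.qty | n
8 | 1

== RESULT ==
cities.qty | n
8 | 1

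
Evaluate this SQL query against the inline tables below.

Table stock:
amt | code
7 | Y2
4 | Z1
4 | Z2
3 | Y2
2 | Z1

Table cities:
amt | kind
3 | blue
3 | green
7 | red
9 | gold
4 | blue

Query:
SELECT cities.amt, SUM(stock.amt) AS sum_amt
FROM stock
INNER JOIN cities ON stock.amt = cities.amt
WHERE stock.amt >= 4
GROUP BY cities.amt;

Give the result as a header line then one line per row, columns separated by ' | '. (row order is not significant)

After JOIN cities (5 rows):
stock.amt | stock.code | cities.amt | cities.kind
7 | Y2 | 7 | red
4 | Z1 | 4 | blue
4 | Z2 | 4 | blue
3 | Y2 | 3 | blue
3 | Y2 | 3 | green
After WHERE (3 rows):
stock.amt | stock.code | cities.amt | cities.kind
7 | Y2 | 7 | red
4 | Z1 | 4 | blue
4 | Z2 | 4 | blue
After GROUP BY (2 rows):
cities.amt | sum_amt
7 | 7
4 | 8

== RESULT ==
cities.amt | sum_amt
7 | 7
4 | 8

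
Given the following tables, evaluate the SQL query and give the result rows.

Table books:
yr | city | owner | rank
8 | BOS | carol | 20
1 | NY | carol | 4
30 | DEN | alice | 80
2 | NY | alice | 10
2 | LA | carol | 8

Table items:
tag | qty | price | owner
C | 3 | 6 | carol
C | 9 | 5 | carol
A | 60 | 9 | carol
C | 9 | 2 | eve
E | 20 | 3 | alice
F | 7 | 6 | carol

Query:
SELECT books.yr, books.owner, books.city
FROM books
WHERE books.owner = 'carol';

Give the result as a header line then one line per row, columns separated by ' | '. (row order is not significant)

== RESULT ==
books.yr | books.owner | books.city
8 | carol | BOS
1 | carol | NY
2 | carol | LA

Derivation:
After WHERE (3 rows):
books.yr | books.city | books.owner | books.rank
8 | BOS | carol | 20
1 | NY | carol | 4
2 | LA | carol | 8
After SELECT (3 rows):
books.yr | books.owner | books.city
8 | carol | BOS
1 | carol | NY
2 | carol | LA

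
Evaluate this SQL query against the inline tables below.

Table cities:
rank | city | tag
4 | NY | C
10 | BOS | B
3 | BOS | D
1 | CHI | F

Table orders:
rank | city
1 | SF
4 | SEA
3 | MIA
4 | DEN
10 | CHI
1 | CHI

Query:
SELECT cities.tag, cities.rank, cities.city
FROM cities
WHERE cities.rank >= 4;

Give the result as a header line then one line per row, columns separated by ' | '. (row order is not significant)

== RESULT ==
cities.tag | cities.rank | cities.city
C | 4 | NY
B | 10 | BOS

Derivation:
After WHERE (2 rows):
cities.rank | cities.city | cities.tag
4 | NY | C
10 | BOS | B
After SELECT (2 rows):
cities.tag | cities.rank | cities.city
C | 4 | NY
B | 10 | BOS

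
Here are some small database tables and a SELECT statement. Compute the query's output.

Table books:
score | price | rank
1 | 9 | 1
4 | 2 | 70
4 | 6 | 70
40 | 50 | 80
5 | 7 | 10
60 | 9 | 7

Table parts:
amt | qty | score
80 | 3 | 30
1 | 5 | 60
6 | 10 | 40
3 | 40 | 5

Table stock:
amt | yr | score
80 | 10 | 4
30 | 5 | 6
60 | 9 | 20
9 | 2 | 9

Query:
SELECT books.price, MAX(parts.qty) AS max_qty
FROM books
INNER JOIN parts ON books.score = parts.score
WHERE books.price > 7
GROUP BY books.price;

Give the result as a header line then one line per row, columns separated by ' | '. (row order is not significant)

== RESULT ==
books.price | max_qty
50 | 10
9 | 5

Derivation:
After JOIN parts (3 rows):
books.score | books.price | books.rank | parts.amt | parts.qty | parts.score
40 | 50 | 80 | 6 | 10 | 40
5 | 7 | 10 | 3 | 40 | 5
60 | 9 | 7 | 1 | 5 | 60
After WHERE (2 rows):
books.score | books.price | books.rank | parts.amt | parts.qty | parts.score
40 | 50 | 80 | 6 | 10 | 40
60 | 9 | 7 | 1 | 5 | 60
After GROUP BY (2 rows):
books.price | max_qty
50 | 10
9 | 5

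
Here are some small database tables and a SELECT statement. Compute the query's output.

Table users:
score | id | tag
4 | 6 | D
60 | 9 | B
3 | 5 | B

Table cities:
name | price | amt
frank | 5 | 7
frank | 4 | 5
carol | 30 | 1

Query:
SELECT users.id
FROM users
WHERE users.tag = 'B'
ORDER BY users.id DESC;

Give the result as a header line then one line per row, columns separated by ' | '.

== RESULT ==
users.id
9
5

Derivation:
After WHERE (2 rows):
users.score | users.id | users.tag
60 | 9 | B
3 | 5 | B
After SELECT (2 rows):
users.id
9
5
After ORDER BY (2 rows):
users.id
9
5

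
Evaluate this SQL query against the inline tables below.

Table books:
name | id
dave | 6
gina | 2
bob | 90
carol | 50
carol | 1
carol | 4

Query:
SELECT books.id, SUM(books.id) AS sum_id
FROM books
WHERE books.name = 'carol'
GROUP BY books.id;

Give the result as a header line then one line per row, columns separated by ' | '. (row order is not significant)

After WHERE (3 rows):
books.name | books.id
carol | 50
carol | 1
carol | 4
After GROUP BY (3 rows):
books.id | sum_id
50 | 50
1 | 1
4 | 4

== RESULT ==
books.id | sum_id
50 | 50
1 | 1
4 | 4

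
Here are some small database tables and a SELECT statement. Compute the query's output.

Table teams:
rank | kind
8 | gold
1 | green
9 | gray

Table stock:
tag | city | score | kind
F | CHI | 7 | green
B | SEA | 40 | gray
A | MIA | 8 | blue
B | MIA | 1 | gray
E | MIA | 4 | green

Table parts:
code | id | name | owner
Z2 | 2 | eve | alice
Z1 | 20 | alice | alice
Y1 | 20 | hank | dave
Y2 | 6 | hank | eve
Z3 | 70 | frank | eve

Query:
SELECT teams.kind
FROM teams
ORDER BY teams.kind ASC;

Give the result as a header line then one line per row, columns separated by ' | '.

After SELECT (3 rows):
teams.kind
gold
green
gray
After ORDER BY (3 rows):
teams.kind
gold
gray
green

== RESULT ==
teams.kind
gold
gray
green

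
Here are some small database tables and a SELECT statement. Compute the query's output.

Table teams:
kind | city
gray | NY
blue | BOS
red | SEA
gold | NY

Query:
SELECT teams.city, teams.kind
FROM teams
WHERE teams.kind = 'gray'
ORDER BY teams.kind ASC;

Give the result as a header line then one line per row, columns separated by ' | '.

== RESULT ==
teams.city | teams.kind
NY | gray

Derivation:
After WHERE (1 rows):
teams.kind | teams.city
gray | NY
After SELECT (1 rows):
teams.city | teams.kind
NY | gray
After ORDER BY (1 rows):
teams.city | teams.kind
NY | gray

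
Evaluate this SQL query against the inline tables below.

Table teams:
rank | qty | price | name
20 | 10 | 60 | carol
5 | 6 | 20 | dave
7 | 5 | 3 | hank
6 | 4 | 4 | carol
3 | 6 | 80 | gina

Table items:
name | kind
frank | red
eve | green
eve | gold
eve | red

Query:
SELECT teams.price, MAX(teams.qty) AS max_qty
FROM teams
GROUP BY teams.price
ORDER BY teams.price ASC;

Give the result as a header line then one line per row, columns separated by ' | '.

== RESULT ==
teams.price | max_qty
3 | 5
4 | 4
20 | 6
60 | 10
80 | 6

Derivation:
After GROUP BY (5 rows):
teams.price | max_qty
60 | 10
20 | 6
3 | 5
4 | 4
80 | 6
After ORDER BY (5 rows):
teams.price | max_qty
3 | 5
4 | 4
20 | 6
60 | 10
80 | 6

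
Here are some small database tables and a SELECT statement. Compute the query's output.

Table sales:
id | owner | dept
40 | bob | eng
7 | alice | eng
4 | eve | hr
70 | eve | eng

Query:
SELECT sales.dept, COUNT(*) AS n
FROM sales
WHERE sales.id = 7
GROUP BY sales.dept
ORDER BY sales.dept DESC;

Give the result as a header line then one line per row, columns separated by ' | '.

After WHERE (1 rows):
sales.id | sales.owner | sales.dept
7 | alice | eng
After GROUP BY (1 rows):
sales.dept | n
eng | 1
After ORDER BY (1 rows):
sales.dept | n
eng | 1

== RESULT ==
sales.dept | n
eng | 1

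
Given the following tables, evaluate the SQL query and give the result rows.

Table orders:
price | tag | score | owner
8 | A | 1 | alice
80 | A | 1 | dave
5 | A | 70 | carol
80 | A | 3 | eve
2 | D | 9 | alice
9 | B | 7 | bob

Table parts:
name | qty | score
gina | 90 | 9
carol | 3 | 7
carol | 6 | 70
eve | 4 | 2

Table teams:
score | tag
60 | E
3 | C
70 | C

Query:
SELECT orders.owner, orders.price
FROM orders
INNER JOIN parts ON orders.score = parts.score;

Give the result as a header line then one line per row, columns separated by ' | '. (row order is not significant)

== RESULT ==
orders.owner | orders.price
carol | 5
alice | 2
bob | 9

Derivation:
After JOIN parts (3 rows):
orders.price | orders.tag | orders.score | orders.owner | parts.name | parts.qty | parts.score
5 | A | 70 | carol | carol | 6 | 70
2 | D | 9 | alice | gina | 90 | 9
9 | B | 7 | bob | carol | 3 | 7
After SELECT (3 rows):
orders.owner | orders.price
carol | 5
alice | 2
bob | 9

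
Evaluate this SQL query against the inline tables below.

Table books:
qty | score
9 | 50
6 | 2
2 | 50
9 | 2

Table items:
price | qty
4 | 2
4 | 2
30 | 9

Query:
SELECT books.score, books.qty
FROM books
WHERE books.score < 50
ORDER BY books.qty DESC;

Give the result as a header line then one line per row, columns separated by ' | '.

== RESULT ==
books.score | books.qty
2 | 9
2 | 6

Derivation:
After WHERE (2 rows):
books.qty | books.score
6 | 2
9 | 2
After SELECT (2 rows):
books.score | books.qty
2 | 6
2 | 9
After ORDER BY (2 rows):
books.score | books.qty
2 | 9
2 | 6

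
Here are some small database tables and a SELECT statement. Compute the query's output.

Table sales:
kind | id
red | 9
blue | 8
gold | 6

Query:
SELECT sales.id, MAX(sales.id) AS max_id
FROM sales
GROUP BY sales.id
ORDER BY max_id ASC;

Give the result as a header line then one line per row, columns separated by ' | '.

== RESULT ==
sales.id | max_id
6 | 6
8 | 8
9 | 9

Derivation:
After GROUP BY (3 rows):
sales.id | max_id
9 | 9
8 | 8
6 | 6
After ORDER BY (3 rows):
sales.id | max_id
6 | 6
8 | 8
9 | 9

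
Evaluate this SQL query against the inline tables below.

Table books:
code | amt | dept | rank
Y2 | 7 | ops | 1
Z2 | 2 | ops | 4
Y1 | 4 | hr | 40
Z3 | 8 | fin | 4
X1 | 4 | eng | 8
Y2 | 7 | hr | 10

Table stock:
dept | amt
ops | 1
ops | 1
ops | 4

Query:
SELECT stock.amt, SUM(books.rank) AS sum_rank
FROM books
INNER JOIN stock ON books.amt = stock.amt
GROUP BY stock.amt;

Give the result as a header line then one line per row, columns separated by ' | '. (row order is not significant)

== RESULT ==
stock.amt | sum_rank
4 | 48

Derivation:
After JOIN stock (2 rows):
books.code | books.amt | books.dept | books.rank | stock.dept | stock.amt
Y1 | 4 | hr | 40 | ops | 4
X1 | 4 | eng | 8 | ops | 4
After GROUP BY (1 rows):
stock.amt | sum_rank
4 | 48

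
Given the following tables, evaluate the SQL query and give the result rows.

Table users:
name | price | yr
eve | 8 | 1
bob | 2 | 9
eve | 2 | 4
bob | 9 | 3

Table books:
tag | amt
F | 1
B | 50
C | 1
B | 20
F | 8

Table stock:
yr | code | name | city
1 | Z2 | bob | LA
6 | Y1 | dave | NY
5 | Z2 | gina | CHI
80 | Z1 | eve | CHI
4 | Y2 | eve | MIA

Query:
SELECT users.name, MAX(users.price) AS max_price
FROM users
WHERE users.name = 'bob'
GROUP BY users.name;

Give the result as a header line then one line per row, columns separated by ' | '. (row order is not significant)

After WHERE (2 rows):
users.name | users.price | users.yr
bob | 2 | 9
bob | 9 | 3
After GROUP BY (1 rows):
users.name | max_price
bob | 9

== RESULT ==
users.name | max_price
bob | 9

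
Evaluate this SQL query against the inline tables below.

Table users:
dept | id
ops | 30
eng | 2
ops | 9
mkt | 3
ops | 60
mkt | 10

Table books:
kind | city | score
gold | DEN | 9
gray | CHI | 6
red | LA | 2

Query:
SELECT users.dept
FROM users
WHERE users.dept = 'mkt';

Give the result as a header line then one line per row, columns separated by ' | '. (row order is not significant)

After WHERE (2 rows):
users.dept | users.id
mkt | 3
mkt | 10
After SELECT (2 rows):
users.dept
mkt
mkt

== RESULT ==
users.dept
mkt
mkt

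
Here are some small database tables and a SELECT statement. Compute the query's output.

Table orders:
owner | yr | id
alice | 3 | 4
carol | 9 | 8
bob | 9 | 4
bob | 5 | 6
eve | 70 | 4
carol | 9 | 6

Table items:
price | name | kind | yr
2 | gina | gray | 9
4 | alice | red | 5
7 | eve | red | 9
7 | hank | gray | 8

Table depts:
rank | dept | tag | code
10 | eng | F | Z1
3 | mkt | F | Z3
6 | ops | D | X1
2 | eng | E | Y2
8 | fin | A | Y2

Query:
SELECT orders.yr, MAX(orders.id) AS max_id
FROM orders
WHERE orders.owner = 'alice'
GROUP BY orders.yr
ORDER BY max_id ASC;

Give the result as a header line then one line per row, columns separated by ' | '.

== RESULT ==
orders.yr | max_id
3 | 4

Derivation:
After WHERE (1 rows):
orders.owner | orders.yr | orders.id
alice | 3 | 4
After GROUP BY (1 rows):
orders.yr | max_id
3 | 4
After ORDER BY (1 rows):
orders.yr | max_id
3 | 4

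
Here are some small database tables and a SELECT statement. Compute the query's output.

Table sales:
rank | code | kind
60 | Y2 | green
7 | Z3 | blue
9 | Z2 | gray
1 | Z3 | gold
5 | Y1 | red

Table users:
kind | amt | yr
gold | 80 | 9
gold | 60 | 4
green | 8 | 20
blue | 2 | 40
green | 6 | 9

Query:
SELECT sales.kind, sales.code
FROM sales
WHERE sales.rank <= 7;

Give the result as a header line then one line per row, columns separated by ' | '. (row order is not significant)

After WHERE (3 rows):
sales.rank | sales.code | sales.kind
7 | Z3 | blue
1 | Z3 | gold
5 | Y1 | red
After SELECT (3 rows):
sales.kind | sales.code
blue | Z3
gold | Z3
red | Y1

== RESULT ==
sales.kind | sales.code
blue | Z3
gold | Z3
red | Y1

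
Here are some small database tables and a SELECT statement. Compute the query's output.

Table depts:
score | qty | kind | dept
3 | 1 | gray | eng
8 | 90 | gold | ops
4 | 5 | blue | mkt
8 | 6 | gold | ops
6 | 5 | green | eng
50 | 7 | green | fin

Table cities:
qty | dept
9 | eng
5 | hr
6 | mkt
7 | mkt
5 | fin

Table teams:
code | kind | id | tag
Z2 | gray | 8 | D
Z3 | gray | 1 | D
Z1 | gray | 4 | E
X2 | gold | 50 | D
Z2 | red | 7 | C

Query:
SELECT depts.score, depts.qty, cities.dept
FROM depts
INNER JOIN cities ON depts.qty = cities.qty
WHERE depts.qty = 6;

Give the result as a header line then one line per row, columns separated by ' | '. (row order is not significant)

== RESULT ==
depts.score | depts.qty | cities.dept
8 | 6 | mkt

Derivation:
After JOIN cities (6 rows):
depts.score | depts.qty | depts.kind | depts.dept | cities.qty | cities.dept
4 | 5 | blue | mkt | 5 | hr
4 | 5 | blue | mkt | 5 | fin
8 | 6 | gold | ops | 6 | mkt
6 | 5 | green | eng | 5 | hr
6 | 5 | green | eng | 5 | fin
50 | 7 | green | fin | 7 | mkt
After WHERE (1 rows):
depts.score | depts.qty | depts.kind | depts.dept | cities.qty | cities.dept
8 | 6 | gold | ops | 6 | mkt
After SELECT (1 rows):
depts.score | depts.qty | cities.dept
8 | 6 | mkt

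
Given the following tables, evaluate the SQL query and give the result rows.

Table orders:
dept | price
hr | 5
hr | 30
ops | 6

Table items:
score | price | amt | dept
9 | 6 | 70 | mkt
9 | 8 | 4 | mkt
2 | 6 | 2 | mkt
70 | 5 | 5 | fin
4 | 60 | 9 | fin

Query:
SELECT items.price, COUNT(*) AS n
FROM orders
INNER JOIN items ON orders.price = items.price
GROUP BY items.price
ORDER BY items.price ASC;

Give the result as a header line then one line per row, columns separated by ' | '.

After JOIN items (3 rows):
orders.dept | orders.price | items.score | items.price | items.amt | items.dept
hr | 5 | 70 | 5 | 5 | fin
ops | 6 | 9 | 6 | 70 | mkt
ops | 6 | 2 | 6 | 2 | mkt
After GROUP BY (2 rows):
items.price | n
5 | 1
6 | 2
After ORDER BY (2 rows):
items.price | n
5 | 1
6 | 2

== RESULT ==
items.price | n
5 | 1
6 | 2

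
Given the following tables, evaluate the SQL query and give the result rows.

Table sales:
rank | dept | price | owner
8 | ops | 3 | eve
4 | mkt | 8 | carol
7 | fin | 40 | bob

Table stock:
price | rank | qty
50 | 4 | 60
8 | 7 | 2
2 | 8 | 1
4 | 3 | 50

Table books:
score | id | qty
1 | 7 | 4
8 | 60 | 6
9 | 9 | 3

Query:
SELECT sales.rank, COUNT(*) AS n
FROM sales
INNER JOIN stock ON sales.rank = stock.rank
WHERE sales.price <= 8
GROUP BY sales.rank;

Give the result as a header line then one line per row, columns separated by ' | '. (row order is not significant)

After JOIN stock (3 rows):
sales.rank | sales.dept | sales.price | sales.owner | stock.price | stock.rank | stock.qty
8 | ops | 3 | eve | 2 | 8 | 1
4 | mkt | 8 | carol | 50 | 4 | 60
7 | fin | 40 | bob | 8 | 7 | 2
After WHERE (2 rows):
sales.rank | sales.dept | sales.price | sales.owner | stock.price | stock.rank | stock.qty
8 | ops | 3 | eve | 2 | 8 | 1
4 | mkt | 8 | carol | 50 | 4 | 60
After GROUP BY (2 rows):
sales.rank | n
8 | 1
4 | 1

== RESULT ==
sales.rank | n
8 | 1
4 | 1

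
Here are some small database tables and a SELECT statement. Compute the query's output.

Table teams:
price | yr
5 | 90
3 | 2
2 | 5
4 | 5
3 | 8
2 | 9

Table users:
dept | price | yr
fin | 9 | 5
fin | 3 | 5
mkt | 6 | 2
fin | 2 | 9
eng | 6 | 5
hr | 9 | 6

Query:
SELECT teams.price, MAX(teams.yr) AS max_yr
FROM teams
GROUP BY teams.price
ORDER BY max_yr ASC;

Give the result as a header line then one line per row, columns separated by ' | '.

== RESULT ==
teams.price | max_yr
4 | 5
3 | 8
2 | 9
5 | 90

Derivation:
After GROUP BY (4 rows):
teams.price | max_yr
5 | 90
3 | 8
2 | 9
4 | 5
After ORDER BY (4 rows):
teams.price | max_yr
4 | 5
3 | 8
2 | 9
5 | 90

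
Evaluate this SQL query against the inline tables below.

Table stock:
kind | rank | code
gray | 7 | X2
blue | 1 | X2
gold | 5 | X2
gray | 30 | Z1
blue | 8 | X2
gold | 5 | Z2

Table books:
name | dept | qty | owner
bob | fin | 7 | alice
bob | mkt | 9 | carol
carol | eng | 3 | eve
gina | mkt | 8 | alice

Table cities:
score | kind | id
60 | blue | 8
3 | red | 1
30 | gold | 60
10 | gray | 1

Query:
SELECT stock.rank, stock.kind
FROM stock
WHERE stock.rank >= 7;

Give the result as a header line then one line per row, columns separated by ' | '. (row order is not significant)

After WHERE (3 rows):
stock.kind | stock.rank | stock.code
gray | 7 | X2
gray | 30 | Z1
blue | 8 | X2
After SELECT (3 rows):
stock.rank | stock.kind
7 | gray
30 | gray
8 | blue

== RESULT ==
stock.rank | stock.kind
7 | gray
30 | gray
8 | blue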